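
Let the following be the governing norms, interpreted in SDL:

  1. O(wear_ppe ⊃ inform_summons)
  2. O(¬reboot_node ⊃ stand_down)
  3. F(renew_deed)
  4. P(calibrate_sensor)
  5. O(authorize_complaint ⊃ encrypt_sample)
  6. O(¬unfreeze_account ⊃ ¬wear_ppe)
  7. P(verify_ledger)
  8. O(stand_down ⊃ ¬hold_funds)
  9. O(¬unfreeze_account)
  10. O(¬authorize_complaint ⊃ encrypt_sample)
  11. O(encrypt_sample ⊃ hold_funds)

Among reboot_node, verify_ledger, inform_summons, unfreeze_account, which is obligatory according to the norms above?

reboot_node

Premises 10 and 5 cover both cases: O(¬authorize_complaint ⊃ encrypt_sample) and O(authorize_complaint ⊃ encrypt_sample). Since ¬authorize_complaint ∨ authorize_complaint is a tautology, O(encrypt_sample) follows.
Applying K to premise 11 (O(encrypt_sample ⊃ hold_funds)) and O(encrypt_sample) yields O(hold_funds).
Premise 8, O(stand_down ⊃ ¬hold_funds), contraposes to O(hold_funds ⊃ ¬stand_down); with O(hold_funds) we get O(¬stand_down).
Premise 2, O(¬reboot_node ⊃ stand_down), contraposes to O(¬stand_down ⊃ reboot_node); with O(¬stand_down) we get O(reboot_node).
So O(reboot_node) holds — reboot_node is obligatory. None of the other listed options is made obligatory by any chain of premises.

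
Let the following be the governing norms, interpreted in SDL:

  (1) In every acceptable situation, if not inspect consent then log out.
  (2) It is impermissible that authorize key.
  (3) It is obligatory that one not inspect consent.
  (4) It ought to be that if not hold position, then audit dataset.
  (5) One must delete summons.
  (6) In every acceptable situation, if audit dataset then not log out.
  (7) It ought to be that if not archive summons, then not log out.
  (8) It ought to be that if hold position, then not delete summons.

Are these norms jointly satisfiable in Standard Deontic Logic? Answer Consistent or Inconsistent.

Premise 5 gives O(delete_summons).
Premise 8, O(hold_position → ¬delete_summons), contraposes to O(delete_summons → ¬hold_position); with O(delete_summons) we get O(¬hold_position).
With premise 4, O(¬hold_position → audit_dataset), the K-axiom yields O(audit_dataset).
Premise 6 is O(audit_dataset → ¬log_out); since O(audit_dataset), deontic closure gives O(¬log_out).
Premise 1, O(¬inspect_consent → log_out), contraposes to O(¬log_out → inspect_consent); with O(¬log_out) we get O(inspect_consent).
But premise 3 directly asserts O(¬inspect_consent).
We now have both O(inspect_consent) and O(¬inspect_consent) — inspect_consent is simultaneously obligatory and forbidden, violating the D-axiom.

Inconsistent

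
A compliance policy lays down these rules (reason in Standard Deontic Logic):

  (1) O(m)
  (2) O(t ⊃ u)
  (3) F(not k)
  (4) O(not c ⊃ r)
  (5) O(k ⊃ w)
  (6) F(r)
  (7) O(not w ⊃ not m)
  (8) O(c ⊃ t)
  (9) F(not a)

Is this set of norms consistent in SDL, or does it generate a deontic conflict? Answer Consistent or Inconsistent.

Premise 7 is O(not w ⊃ not m), but O(not w) is not derivable from the premises, so it does not yield O(not m).
So O(not m) is not derivable, and the apparent clash with O(m) does not arise.
A world satisfying every obligation exists (e.g. a=true, c=true, k=true, m=true, r=false, t=true, u=true, w=true); no atom is both obligatory and forbidden, so the set is consistent.

Consistent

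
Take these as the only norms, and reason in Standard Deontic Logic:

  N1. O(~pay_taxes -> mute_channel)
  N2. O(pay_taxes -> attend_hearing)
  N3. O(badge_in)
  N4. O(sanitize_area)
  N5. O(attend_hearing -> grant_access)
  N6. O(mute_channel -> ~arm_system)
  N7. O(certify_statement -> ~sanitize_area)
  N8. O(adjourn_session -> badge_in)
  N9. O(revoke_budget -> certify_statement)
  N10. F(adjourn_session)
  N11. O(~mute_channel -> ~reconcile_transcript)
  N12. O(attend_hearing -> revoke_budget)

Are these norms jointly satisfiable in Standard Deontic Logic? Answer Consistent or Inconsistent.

Premise 8 is O(adjourn_session -> badge_in); even if O(badge_in) held, inferring O(adjourn_session) would be affirming the consequent — invalid.
So O(adjourn_session) is not derivable, and the apparent clash with O(~adjourn_session) does not arise.
A world satisfying every obligation exists (e.g. adjourn_session=false, arm_system=false, attend_hearing=false, badge_in=true, certify_statement=false, grant_access=false, mute_channel=true, pay_taxes=false, reconcile_transcript=false, revoke_budget=false, sanitize_area=true); no atom is both obligatory and forbidden, so the set is consistent.

Consistent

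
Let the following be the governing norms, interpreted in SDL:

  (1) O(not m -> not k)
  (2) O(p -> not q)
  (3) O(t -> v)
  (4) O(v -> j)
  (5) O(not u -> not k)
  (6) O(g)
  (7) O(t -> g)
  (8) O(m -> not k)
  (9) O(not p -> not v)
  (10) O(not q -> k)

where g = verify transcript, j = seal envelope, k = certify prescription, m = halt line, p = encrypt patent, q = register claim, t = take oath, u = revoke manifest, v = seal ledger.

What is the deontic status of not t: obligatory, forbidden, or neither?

Premises 8 and 1 cover both cases: O(m -> not k) and O(not m -> not k). Since m ∨ not m is a tautology, O(not k) follows.
Premise 10, O(not q -> k), contraposes to O(not k -> q); with O(not k) we get O(q).
The contrapositive of premise 2 (O(p -> not q)) is O(q -> not p), and O(q) is already established, so O(not p).
Premise 9 is O(not p -> not v); since O(not p), deontic closure gives O(not v).
The contrapositive of premise 3 (O(t -> v)) is O(not v -> not t), and O(not v) is already established, so O(not t).
Premises 4, 5, 6, 7 do not contribute to this derivation.
Hence not t is obligatory.

Obligatory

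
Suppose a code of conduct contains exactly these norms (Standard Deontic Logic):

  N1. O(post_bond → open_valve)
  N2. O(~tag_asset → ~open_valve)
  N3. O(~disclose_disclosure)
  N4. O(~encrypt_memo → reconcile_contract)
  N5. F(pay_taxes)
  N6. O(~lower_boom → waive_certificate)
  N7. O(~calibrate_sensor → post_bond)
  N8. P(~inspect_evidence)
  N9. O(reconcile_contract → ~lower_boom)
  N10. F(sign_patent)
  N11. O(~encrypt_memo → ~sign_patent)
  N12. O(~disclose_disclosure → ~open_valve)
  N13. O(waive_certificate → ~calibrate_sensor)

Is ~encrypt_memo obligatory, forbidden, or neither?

Premise 3 states O(~disclose_disclosure) outright.
From O(~disclose_disclosure) and premise 12, O(~disclose_disclosure → ~open_valve), we obtain O(~open_valve).
Premise 1, O(post_bond → open_valve), contraposes to O(~open_valve → ~post_bond); with O(~open_valve) we get O(~post_bond).
Premise 7 is O(~calibrate_sensor → post_bond); contrapositively O(~post_bond → calibrate_sensor). Since O(~post_bond) holds, K gives O(calibrate_sensor).
Premise 13 is O(waive_certificate → ~calibrate_sensor); contrapositively O(calibrate_sensor → ~waive_certificate). Since O(calibrate_sensor) holds, K gives O(~waive_certificate).
The contrapositive of premise 6 (O(~lower_boom → waive_certificate)) is O(~waive_certificate → lower_boom), and O(~waive_certificate) is already established, so O(lower_boom).
Premise 9 is O(reconcile_contract → ~lower_boom); contrapositively O(lower_boom → ~reconcile_contract). Since O(lower_boom) holds, K gives O(~reconcile_contract).
The contrapositive of premise 4 (O(~encrypt_memo → reconcile_contract)) is O(~reconcile_contract → encrypt_memo), and O(~reconcile_contract) is already established, so O(encrypt_memo).
Premises 2, 5, 8, 10, 11 do not contribute to this derivation.
Thus O(encrypt_memo), which is F(~encrypt_memo): ~encrypt_memo is forbidden.

Forbidden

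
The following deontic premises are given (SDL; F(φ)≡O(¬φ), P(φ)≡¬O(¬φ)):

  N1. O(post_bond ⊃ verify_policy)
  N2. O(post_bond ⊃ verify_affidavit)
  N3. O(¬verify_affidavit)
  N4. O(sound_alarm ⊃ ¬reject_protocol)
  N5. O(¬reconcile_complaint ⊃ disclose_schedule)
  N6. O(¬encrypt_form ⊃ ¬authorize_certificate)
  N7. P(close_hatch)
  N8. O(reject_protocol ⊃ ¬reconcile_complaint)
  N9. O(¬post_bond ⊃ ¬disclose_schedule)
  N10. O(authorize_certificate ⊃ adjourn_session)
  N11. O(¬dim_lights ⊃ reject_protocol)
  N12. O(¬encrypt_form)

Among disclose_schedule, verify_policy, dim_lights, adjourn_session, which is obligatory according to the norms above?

From premise 3 we have O(¬verify_affidavit).
Premise 2 is O(post_bond ⊃ verify_affidavit); contrapositively O(¬verify_affidavit ⊃ ¬post_bond). Since O(¬verify_affidavit) holds, K gives O(¬post_bond).
Applying K to premise 9 (O(¬post_bond ⊃ ¬disclose_schedule)) and O(¬post_bond) yields O(¬disclose_schedule).
Premise 5 is O(¬reconcile_complaint ⊃ disclose_schedule); contrapositively O(¬disclose_schedule ⊃ reconcile_complaint). Since O(¬disclose_schedule) holds, K gives O(reconcile_complaint).
The contrapositive of premise 8 (O(reject_protocol ⊃ ¬reconcile_complaint)) is O(reconcile_complaint ⊃ ¬reject_protocol), and O(reconcile_complaint) is already established, so O(¬reject_protocol).
Premise 11 is O(¬dim_lights ⊃ reject_protocol); contrapositively O(¬reject_protocol ⊃ dim_lights). Since O(¬reject_protocol) holds, K gives O(dim_lights).
So O(dim_lights) holds — dim_lights is obligatory. None of the other listed options is made obligatory by any chain of premises.

dim_lights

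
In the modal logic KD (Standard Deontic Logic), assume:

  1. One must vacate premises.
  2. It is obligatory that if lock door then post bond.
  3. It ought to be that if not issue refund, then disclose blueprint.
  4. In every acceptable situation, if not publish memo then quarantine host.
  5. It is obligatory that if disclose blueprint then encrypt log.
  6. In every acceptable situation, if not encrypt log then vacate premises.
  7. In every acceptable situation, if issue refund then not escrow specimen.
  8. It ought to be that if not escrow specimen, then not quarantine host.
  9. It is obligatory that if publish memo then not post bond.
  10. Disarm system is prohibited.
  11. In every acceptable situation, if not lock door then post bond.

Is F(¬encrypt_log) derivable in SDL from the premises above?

Premises 11 and 2 are O(¬lock_door → post_bond) and O(lock_door → post_bond); every ideal world satisfies ¬lock_door or lock_door, so in either case post_bond holds — hence O(post_bond).
Premise 9, O(publish_memo → ¬post_bond), contraposes to O(post_bond → ¬publish_memo); with O(post_bond) we get O(¬publish_memo).
With premise 4, O(¬publish_memo → quarantine_host), the K-axiom yields O(quarantine_host).
The contrapositive of premise 8 (O(¬escrow_specimen → ¬quarantine_host)) is O(quarantine_host → escrow_specimen), and O(quarantine_host) is already established, so O(escrow_specimen).
Premise 7, O(issue_refund → ¬escrow_specimen), contraposes to O(escrow_specimen → ¬issue_refund); with O(escrow_specimen) we get O(¬issue_refund).
With premise 3, O(¬issue_refund → disclose_blueprint), the K-axiom yields O(disclose_blueprint).
From O(disclose_blueprint) and premise 5, O(disclose_blueprint → encrypt_log), we obtain O(encrypt_log).
Premises 1, 6, 10 do not contribute to this derivation.
So O(encrypt_log) holds, i.e. F(¬encrypt_log). The claim follows.

Yes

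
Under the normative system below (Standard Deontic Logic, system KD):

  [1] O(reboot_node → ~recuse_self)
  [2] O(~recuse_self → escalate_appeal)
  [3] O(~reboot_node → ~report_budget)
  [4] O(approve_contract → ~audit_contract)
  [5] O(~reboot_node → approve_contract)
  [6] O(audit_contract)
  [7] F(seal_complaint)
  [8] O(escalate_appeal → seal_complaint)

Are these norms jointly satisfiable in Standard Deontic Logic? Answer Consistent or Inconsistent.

Inconsistent

Premise 6 states O(audit_contract) outright.
Premise 4, O(approve_contract → ~audit_contract), contraposes to O(audit_contract → ~approve_contract); with O(audit_contract) we get O(~approve_contract).
Premise 5, O(~reboot_node → approve_contract), contraposes to O(~approve_contract → reboot_node); with O(~approve_contract) we get O(reboot_node).
With premise 1, O(reboot_node → ~recuse_self), the K-axiom yields O(~recuse_self).
With premise 2, O(~recuse_self → escalate_appeal), the K-axiom yields O(escalate_appeal).
Premise 8 is O(escalate_appeal → seal_complaint); since O(escalate_appeal), deontic closure gives O(seal_complaint).
But premise 7, F(seal_complaint), means O(~seal_complaint).
We now have both O(seal_complaint) and O(~seal_complaint) — seal_complaint is simultaneously obligatory and forbidden, violating the D-axiom.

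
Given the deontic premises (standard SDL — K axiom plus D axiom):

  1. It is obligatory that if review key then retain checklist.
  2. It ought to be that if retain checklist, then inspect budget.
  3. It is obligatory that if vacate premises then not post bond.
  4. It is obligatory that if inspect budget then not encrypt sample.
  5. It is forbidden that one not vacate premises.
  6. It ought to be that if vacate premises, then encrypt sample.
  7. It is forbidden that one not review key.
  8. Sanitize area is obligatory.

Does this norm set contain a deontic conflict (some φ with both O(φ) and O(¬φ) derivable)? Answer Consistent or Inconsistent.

Premise 7 is F(¬review_key), i.e. O(review_key).
Applying K to premise 1 (O(review_key → retain_checklist)) and O(review_key) yields O(retain_checklist).
From O(retain_checklist) and premise 2, O(retain_checklist → inspect_budget), we obtain O(inspect_budget).
Premise 4 is O(inspect_budget → ¬encrypt_sample); since O(inspect_budget), deontic closure gives O(¬encrypt_sample).
Premise 6, O(vacate_premises → encrypt_sample), contraposes to O(¬encrypt_sample → ¬vacate_premises); with O(¬encrypt_sample) we get O(¬vacate_premises).
However, F(¬vacate_premises) at premise 5 amounts to O(vacate_premises).
We now have both O(¬vacate_premises) and O(vacate_premises) — vacate_premises is simultaneously obligatory and forbidden, violating the D-axiom.

Inconsistent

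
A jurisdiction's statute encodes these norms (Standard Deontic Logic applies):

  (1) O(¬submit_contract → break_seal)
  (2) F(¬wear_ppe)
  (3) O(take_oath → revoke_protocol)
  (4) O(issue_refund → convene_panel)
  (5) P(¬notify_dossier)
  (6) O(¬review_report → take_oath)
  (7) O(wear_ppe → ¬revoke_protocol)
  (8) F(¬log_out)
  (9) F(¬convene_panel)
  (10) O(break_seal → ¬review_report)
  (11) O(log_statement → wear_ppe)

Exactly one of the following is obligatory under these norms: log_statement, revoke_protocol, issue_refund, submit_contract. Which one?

Premise 2 is F(¬wear_ppe), i.e. O(wear_ppe).
Applying K to premise 7 (O(wear_ppe → ¬revoke_protocol)) and O(wear_ppe) yields O(¬revoke_protocol).
Premise 3, O(take_oath → revoke_protocol), contraposes to O(¬revoke_protocol → ¬take_oath); with O(¬revoke_protocol) we get O(¬take_oath).
Premise 6 is O(¬review_report → take_oath); contrapositively O(¬take_oath → review_report). Since O(¬take_oath) holds, K gives O(review_report).
Premise 10, O(break_seal → ¬review_report), contraposes to O(review_report → ¬break_seal); with O(review_report) we get O(¬break_seal).
Premise 1, O(¬submit_contract → break_seal), contraposes to O(¬break_seal → submit_contract); with O(¬break_seal) we get O(submit_contract).
So O(submit_contract) holds — submit_contract is obligatory. None of the other listed options is made obligatory by any chain of premises.

submit_contract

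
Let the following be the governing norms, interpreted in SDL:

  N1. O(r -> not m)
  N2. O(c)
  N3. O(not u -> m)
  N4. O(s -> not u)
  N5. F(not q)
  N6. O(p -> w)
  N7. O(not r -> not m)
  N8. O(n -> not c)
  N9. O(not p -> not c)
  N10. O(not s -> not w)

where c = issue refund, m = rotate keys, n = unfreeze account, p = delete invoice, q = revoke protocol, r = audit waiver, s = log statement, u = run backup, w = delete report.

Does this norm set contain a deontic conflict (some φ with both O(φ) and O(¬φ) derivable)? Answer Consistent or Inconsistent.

Premises 1 and 7 are O(r -> not m) and O(not r -> not m); every ideal world satisfies r or not r, so in either case not m holds — hence O(not m).
The contrapositive of premise 3 (O(not u -> m)) is O(not m -> u), and O(not m) is already established, so O(u).
Premise 4 is O(s -> not u); contrapositively O(u -> not s). Since O(u) holds, K gives O(not s).
Applying K to premise 10 (O(not s -> not w)) and O(not s) yields O(not w).
Premise 6 is O(p -> w); contrapositively O(not w -> not p). Since O(not w) holds, K gives O(not p).
With premise 9, O(not p -> not c), the K-axiom yields O(not c).
Yet premise 2 states O(c).
We now have both O(not c) and O(c) — c is simultaneously obligatory and forbidden, violating the D-axiom.

Inconsistent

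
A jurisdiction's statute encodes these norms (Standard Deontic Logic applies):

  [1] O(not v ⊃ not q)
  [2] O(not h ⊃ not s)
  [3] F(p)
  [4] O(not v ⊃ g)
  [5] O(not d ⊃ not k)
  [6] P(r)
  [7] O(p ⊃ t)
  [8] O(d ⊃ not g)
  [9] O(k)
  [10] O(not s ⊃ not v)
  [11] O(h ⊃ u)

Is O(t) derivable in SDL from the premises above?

No

Premise 7 is O(p ⊃ t), but O(p) is not derivable from the premises, so it does not yield O(t).
No other premise forces O(t). An ideal world satisfying every premise can still have t false, so O(t) is not derivable.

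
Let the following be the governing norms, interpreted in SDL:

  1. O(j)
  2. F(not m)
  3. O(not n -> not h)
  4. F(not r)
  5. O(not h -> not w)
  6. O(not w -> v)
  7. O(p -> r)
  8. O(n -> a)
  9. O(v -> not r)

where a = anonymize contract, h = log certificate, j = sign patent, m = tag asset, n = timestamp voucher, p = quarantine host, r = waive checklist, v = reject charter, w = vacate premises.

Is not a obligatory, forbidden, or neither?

Premise 4 is F(not r), i.e. O(r).
Premise 9, O(v -> not r), contraposes to O(r -> not v); with O(r) we get O(not v).
Premise 6 is O(not w -> v); contrapositively O(not v -> w). Since O(not v) holds, K gives O(w).
Premise 5, O(not h -> not w), contraposes to O(w -> h); with O(w) we get O(h).
The contrapositive of premise 3 (O(not n -> not h)) is O(h -> n), and O(h) is already established, so O(n).
With premise 8, O(n -> a), the K-axiom yields O(a).
Premises 1, 2, 7 do not contribute to this derivation.
Thus O(a), which is F(not a): not a is forbidden.

Forbidden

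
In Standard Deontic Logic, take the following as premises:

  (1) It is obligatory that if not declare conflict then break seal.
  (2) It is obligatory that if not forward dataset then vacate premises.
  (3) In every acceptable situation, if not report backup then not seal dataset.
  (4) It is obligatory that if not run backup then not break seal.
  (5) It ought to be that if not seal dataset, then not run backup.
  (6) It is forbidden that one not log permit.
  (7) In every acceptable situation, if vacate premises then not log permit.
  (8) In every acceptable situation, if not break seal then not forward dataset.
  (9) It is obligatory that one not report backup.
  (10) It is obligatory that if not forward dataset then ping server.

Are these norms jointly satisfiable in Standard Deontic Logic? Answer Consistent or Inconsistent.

Inconsistent

F(¬log_permit) at premise 6 means O(log_permit).
Premise 7 is O(vacate_premises → ¬log_permit); contrapositively O(log_permit → ¬vacate_premises). Since O(log_permit) holds, K gives O(¬vacate_premises).
Premise 2 is O(¬forward_dataset → vacate_premises); contrapositively O(¬vacate_premises → forward_dataset). Since O(¬vacate_premises) holds, K gives O(forward_dataset).
Premise 8 is O(¬break_seal → ¬forward_dataset); contrapositively O(forward_dataset → break_seal). Since O(forward_dataset) holds, K gives O(break_seal).
Premise 4, O(¬run_backup → ¬break_seal), contraposes to O(break_seal → run_backup); with O(break_seal) we get O(run_backup).
Premise 5 is O(¬seal_dataset → ¬run_backup); contrapositively O(run_backup → seal_dataset). Since O(run_backup) holds, K gives O(seal_dataset).
The contrapositive of premise 3 (O(¬report_backup → ¬seal_dataset)) is O(seal_dataset → report_backup), and O(seal_dataset) is already established, so O(report_backup).
Yet premise 9 states O(¬report_backup).
We now have both O(report_backup) and O(¬report_backup) — report_backup is simultaneously obligatory and forbidden, violating the D-axiom.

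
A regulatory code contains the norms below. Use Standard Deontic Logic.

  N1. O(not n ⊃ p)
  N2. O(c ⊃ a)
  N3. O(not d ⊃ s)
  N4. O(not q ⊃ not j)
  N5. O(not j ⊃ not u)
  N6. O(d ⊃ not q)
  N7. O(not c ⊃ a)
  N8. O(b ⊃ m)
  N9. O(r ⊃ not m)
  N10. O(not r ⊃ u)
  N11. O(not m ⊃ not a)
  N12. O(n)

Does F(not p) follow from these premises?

Premise 1 is O(not n ⊃ p), but O(not n) is not derivable from the premises, so it does not yield O(p).
No other premise forces O(p). An ideal world satisfying every premise can still have not p true, so F(not p) is not derivable.

No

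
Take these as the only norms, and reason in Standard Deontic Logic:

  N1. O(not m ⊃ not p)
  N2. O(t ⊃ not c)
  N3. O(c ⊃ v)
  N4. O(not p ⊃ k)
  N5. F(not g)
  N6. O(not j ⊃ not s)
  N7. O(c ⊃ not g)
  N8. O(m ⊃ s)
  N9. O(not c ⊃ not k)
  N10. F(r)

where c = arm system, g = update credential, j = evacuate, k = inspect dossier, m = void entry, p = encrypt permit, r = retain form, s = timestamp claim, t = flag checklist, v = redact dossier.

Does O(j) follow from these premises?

Premise 5, F(not g), is equivalent to O(g).
Premise 7, O(c ⊃ not g), contraposes to O(g ⊃ not c); with O(g) we get O(not c).
With premise 9, O(not c ⊃ not k), the K-axiom yields O(not k).
Premise 4, O(not p ⊃ k), contraposes to O(not k ⊃ p); with O(not k) we get O(p).
Premise 1 is O(not m ⊃ not p); contrapositively O(p ⊃ m). Since O(p) holds, K gives O(m).
From O(m) and premise 8, O(m ⊃ s), we obtain O(s).
Premise 6, O(not j ⊃ not s), contraposes to O(s ⊃ j); with O(s) we get O(j).
Premises 2, 3, 10 do not contribute to this derivation.
So O(j) follows.

Yes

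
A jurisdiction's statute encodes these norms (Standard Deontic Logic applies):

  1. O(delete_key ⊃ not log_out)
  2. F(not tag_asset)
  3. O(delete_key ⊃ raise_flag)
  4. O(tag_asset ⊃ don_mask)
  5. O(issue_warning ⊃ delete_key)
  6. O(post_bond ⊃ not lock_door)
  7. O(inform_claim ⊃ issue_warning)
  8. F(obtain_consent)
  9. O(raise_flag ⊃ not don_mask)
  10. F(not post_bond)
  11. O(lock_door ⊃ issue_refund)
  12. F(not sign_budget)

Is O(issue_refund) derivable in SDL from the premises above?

No

Premise 11 is O(lock_door ⊃ issue_refund), but O(lock_door) is not derivable from the premises, so it does not yield O(issue_refund).
No other premise forces O(issue_refund). An ideal world satisfying every premise can still have issue_refund false, so O(issue_refund) is not derivable.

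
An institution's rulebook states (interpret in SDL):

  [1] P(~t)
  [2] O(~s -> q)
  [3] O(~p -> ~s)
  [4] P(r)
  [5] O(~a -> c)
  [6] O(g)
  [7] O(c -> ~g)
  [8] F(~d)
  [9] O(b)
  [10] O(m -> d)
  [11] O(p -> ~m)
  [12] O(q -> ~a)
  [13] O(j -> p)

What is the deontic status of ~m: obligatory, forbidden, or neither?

Obligatory

From premise 6 we have O(g).
Premise 7, O(c -> ~g), contraposes to O(g -> ~c); with O(g) we get O(~c).
Premise 5, O(~a -> c), contraposes to O(~c -> a); with O(~c) we get O(a).
Premise 12 is O(q -> ~a); contrapositively O(a -> ~q). Since O(a) holds, K gives O(~q).
The contrapositive of premise 2 (O(~s -> q)) is O(~q -> s), and O(~q) is already established, so O(s).
The contrapositive of premise 3 (O(~p -> ~s)) is O(s -> p), and O(s) is already established, so O(p).
From O(p) and premise 11, O(p -> ~m), we obtain O(~m).
Premises 1, 4, 8, 9, 10, 13 do not contribute to this derivation.
Hence ~m is obligatory.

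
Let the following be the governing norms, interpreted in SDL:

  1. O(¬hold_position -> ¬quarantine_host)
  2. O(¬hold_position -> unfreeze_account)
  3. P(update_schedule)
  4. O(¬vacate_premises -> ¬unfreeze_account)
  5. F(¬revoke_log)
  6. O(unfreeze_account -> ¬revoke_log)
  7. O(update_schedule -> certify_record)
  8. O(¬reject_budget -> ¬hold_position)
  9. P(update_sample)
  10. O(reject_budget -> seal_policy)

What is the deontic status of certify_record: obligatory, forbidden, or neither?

Premise 7 is O(update_schedule -> certify_record), but O(update_schedule) is not derivable from the premises (the permission P(update_schedule) asserts only ¬O(¬update_schedule), not O(update_schedule)), so it does not yield O(certify_record).
No premise or chain of K-axiom applications forces O(certify_record), and none forces O(¬certify_record). So certify_record is neither obligatory nor forbidden under these norms.

Neither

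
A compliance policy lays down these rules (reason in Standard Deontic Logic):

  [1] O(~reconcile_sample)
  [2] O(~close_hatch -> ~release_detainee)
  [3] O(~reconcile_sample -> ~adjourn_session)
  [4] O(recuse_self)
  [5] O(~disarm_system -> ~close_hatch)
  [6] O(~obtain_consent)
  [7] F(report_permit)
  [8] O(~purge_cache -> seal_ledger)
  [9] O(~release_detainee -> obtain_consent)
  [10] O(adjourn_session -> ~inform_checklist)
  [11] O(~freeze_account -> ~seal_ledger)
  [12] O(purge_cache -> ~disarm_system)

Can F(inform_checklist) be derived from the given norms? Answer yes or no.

Premise 10 is O(adjourn_session -> ~inform_checklist), but O(adjourn_session) is not derivable from the premises, so it does not yield O(~inform_checklist).
No other premise forces O(~inform_checklist). An ideal world satisfying every premise can still have inform_checklist true, so F(inform_checklist) is not derivable.

No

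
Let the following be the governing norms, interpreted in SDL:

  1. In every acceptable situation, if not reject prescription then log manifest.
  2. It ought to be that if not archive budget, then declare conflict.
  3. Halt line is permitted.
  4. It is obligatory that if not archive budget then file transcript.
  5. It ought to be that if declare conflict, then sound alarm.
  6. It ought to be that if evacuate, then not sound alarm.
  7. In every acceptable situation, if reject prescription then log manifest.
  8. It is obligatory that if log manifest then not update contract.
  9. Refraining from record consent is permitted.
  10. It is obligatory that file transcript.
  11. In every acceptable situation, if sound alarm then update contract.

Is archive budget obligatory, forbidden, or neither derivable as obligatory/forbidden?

Obligatory

Premises 7 and 1 are O(reject_prescription → log_manifest) and O(¬reject_prescription → log_manifest); every ideal world satisfies reject_prescription or ¬reject_prescription, so in either case log_manifest holds — hence O(log_manifest).
With premise 8, O(log_manifest → ¬update_contract), the K-axiom yields O(¬update_contract).
The contrapositive of premise 11 (O(sound_alarm → update_contract)) is O(¬update_contract → ¬sound_alarm), and O(¬update_contract) is already established, so O(¬sound_alarm).
Premise 5, O(declare_conflict → sound_alarm), contraposes to O(¬sound_alarm → ¬declare_conflict); with O(¬sound_alarm) we get O(¬declare_conflict).
Premise 2 is O(¬archive_budget → declare_conflict); contrapositively O(¬declare_conflict → archive_budget). Since O(¬declare_conflict) holds, K gives O(archive_budget).
Premises 3, 4, 6, 9, 10 do not contribute to this derivation.
Hence archive_budget is obligatory.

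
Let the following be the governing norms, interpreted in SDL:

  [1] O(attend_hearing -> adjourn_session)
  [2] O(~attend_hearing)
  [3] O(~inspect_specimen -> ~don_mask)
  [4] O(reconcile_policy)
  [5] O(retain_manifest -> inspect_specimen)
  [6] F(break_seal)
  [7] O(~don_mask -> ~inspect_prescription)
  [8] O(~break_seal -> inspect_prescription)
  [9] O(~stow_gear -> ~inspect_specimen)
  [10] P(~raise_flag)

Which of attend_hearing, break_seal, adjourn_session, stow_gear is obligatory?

Premise 6 is F(break_seal), i.e. O(~break_seal).
Premise 8 is O(~break_seal -> inspect_prescription); since O(~break_seal), deontic closure gives O(inspect_prescription).
Premise 7, O(~don_mask -> ~inspect_prescription), contraposes to O(inspect_prescription -> don_mask); with O(inspect_prescription) we get O(don_mask).
Premise 3, O(~inspect_specimen -> ~don_mask), contraposes to O(don_mask -> inspect_specimen); with O(don_mask) we get O(inspect_specimen).
The contrapositive of premise 9 (O(~stow_gear -> ~inspect_specimen)) is O(inspect_specimen -> stow_gear), and O(inspect_specimen) is already established, so O(stow_gear).
So O(stow_gear) holds — stow_gear is obligatory. None of the other listed options is made obligatory by any chain of premises.

stow_gear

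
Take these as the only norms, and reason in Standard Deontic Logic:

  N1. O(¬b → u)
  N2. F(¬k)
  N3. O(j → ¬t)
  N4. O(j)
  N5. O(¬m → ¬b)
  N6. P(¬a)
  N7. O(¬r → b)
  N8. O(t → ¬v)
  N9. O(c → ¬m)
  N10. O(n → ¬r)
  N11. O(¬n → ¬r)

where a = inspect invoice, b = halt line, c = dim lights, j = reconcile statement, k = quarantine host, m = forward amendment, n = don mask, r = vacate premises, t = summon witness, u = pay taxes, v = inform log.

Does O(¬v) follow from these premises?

Premise 8 is O(t → ¬v), but O(t) is not derivable from the premises, so it does not yield O(¬v).
No other premise forces O(¬v). An ideal world satisfying every premise can still have ¬v false, so O(¬v) is not derivable.

No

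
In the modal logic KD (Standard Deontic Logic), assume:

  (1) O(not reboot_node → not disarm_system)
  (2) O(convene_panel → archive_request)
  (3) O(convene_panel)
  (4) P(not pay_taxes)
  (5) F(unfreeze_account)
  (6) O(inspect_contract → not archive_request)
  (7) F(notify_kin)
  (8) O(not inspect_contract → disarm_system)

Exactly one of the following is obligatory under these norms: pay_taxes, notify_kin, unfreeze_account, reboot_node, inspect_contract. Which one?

reboot_node

Premise 3 states O(convene_panel) outright.
Applying K to premise 2 (O(convene_panel → archive_request)) and O(convene_panel) yields O(archive_request).
Premise 6, O(inspect_contract → not archive_request), contraposes to O(archive_request → not inspect_contract); with O(archive_request) we get O(not inspect_contract).
Premise 8 is O(not inspect_contract → disarm_system); since O(not inspect_contract), deontic closure gives O(disarm_system).
Premise 1, O(not reboot_node → not disarm_system), contraposes to O(disarm_system → reboot_node); with O(disarm_system) we get O(reboot_node).
So O(reboot_node) holds — reboot_node is obligatory. None of the other listed options is made obligatory by any chain of premises.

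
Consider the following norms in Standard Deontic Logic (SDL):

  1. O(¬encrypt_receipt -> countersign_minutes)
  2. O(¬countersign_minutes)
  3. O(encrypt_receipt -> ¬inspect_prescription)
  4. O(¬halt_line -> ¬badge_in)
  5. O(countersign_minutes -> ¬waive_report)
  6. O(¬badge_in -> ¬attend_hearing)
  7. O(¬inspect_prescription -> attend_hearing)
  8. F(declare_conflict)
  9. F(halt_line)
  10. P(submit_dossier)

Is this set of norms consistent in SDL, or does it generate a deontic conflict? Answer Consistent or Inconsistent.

Premise 2 gives O(¬countersign_minutes).
Premise 1 is O(¬encrypt_receipt -> countersign_minutes); contrapositively O(¬countersign_minutes -> encrypt_receipt). Since O(¬countersign_minutes) holds, K gives O(encrypt_receipt).
From O(encrypt_receipt) and premise 3, O(encrypt_receipt -> ¬inspect_prescription), we obtain O(¬inspect_prescription).
Applying K to premise 7 (O(¬inspect_prescription -> attend_hearing)) and O(¬inspect_prescription) yields O(attend_hearing).
The contrapositive of premise 6 (O(¬badge_in -> ¬attend_hearing)) is O(attend_hearing -> badge_in), and O(attend_hearing) is already established, so O(badge_in).
Premise 4 is O(¬halt_line -> ¬badge_in); contrapositively O(badge_in -> halt_line). Since O(badge_in) holds, K gives O(halt_line).
But premise 9, F(halt_line), means O(¬halt_line).
We now have both O(halt_line) and O(¬halt_line) — halt_line is simultaneously obligatory and forbidden, violating the D-axiom.

Inconsistent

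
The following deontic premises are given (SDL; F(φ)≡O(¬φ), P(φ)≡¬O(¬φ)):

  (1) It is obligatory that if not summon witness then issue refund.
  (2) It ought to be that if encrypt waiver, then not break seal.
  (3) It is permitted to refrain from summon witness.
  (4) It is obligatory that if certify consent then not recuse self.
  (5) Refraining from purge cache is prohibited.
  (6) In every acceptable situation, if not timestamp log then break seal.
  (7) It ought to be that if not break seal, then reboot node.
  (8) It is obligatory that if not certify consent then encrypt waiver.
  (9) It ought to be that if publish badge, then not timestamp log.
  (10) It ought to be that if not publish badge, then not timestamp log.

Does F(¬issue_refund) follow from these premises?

Premise 1 is O(¬summon_witness → issue_refund), but O(¬summon_witness) is not derivable from the premises (the permission P(¬summon_witness) asserts only ¬O(summon_witness), not O(¬summon_witness)), so it does not yield O(issue_refund).
No other premise forces O(issue_refund). An ideal world satisfying every premise can still have ¬issue_refund true, so F(¬issue_refund) is not derivable.

No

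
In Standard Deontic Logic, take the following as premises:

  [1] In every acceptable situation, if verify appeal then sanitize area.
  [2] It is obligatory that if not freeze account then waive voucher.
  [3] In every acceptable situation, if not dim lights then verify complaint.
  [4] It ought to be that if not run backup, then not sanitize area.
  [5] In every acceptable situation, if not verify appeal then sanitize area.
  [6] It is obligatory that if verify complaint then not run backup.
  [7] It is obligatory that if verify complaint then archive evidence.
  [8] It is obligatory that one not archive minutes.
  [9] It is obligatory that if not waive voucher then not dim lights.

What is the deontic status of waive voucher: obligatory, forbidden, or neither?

Obligatory

Premises 1 and 5 cover both cases: O(verify_appeal → sanitize_area) and O(¬verify_appeal → sanitize_area). Since verify_appeal ∨ ¬verify_appeal is a tautology, O(sanitize_area) follows.
The contrapositive of premise 4 (O(¬run_backup → ¬sanitize_area)) is O(sanitize_area → run_backup), and O(sanitize_area) is already established, so O(run_backup).
Premise 6, O(verify_complaint → ¬run_backup), contraposes to O(run_backup → ¬verify_complaint); with O(run_backup) we get O(¬verify_complaint).
The contrapositive of premise 3 (O(¬dim_lights → verify_complaint)) is O(¬verify_complaint → dim_lights), and O(¬verify_complaint) is already established, so O(dim_lights).
Premise 9, O(¬waive_voucher → ¬dim_lights), contraposes to O(dim_lights → waive_voucher); with O(dim_lights) we get O(waive_voucher).
Premises 2, 7, 8 do not contribute to this derivation.
Hence waive_voucher is obligatory.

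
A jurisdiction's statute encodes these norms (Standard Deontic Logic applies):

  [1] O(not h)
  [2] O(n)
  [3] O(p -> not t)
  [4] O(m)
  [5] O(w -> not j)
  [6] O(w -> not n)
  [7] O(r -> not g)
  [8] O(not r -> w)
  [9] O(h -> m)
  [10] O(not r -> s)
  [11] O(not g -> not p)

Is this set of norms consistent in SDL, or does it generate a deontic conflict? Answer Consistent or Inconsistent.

Consistent

Premise 9 is O(h -> m); even if O(m) held, inferring O(h) would be affirming the consequent — invalid.
So O(h) is not derivable, and the apparent clash with O(not h) does not arise.
A world satisfying every obligation exists (e.g. g=false, h=false, j=false, m=true, n=true, p=false, r=true, s=false, t=false, w=false); no atom is both obligatory and forbidden, so the set is consistent.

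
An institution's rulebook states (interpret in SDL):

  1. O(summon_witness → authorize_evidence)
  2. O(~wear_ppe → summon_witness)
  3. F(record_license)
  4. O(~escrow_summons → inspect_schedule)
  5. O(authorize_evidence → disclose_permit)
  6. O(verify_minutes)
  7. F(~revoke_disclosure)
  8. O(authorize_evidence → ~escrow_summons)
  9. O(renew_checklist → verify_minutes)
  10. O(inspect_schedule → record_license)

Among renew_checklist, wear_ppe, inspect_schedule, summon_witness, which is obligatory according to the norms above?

wear_ppe

F(record_license) at premise 3 means O(~record_license).
Premise 10, O(inspect_schedule → record_license), contraposes to O(~record_license → ~inspect_schedule); with O(~record_license) we get O(~inspect_schedule).
Premise 4 is O(~escrow_summons → inspect_schedule); contrapositively O(~inspect_schedule → escrow_summons). Since O(~inspect_schedule) holds, K gives O(escrow_summons).
The contrapositive of premise 8 (O(authorize_evidence → ~escrow_summons)) is O(escrow_summons → ~authorize_evidence), and O(escrow_summons) is already established, so O(~authorize_evidence).
Premise 1 is O(summon_witness → authorize_evidence); contrapositively O(~authorize_evidence → ~summon_witness). Since O(~authorize_evidence) holds, K gives O(~summon_witness).
Premise 2, O(~wear_ppe → summon_witness), contraposes to O(~summon_witness → wear_ppe); with O(~summon_witness) we get O(wear_ppe).
So O(wear_ppe) holds — wear_ppe is obligatory. None of the other listed options is made obligatory by any chain of premises.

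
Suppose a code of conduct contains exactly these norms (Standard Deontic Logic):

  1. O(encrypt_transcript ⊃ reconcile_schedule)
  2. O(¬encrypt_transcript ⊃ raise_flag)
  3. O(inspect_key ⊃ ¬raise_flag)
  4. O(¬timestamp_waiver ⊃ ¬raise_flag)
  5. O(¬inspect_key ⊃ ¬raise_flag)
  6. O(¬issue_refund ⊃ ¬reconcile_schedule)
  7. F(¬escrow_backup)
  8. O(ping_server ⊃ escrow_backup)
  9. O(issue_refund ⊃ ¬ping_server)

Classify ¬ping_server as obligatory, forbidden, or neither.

By case analysis on inspect_key: premise 3 gives O(inspect_key ⊃ ¬raise_flag) and premise 5 gives O(¬inspect_key ⊃ ¬raise_flag), so O(¬raise_flag) either way.
The contrapositive of premise 2 (O(¬encrypt_transcript ⊃ raise_flag)) is O(¬raise_flag ⊃ encrypt_transcript), and O(¬raise_flag) is already established, so O(encrypt_transcript).
Applying K to premise 1 (O(encrypt_transcript ⊃ reconcile_schedule)) and O(encrypt_transcript) yields O(reconcile_schedule).
The contrapositive of premise 6 (O(¬issue_refund ⊃ ¬reconcile_schedule)) is O(reconcile_schedule ⊃ issue_refund), and O(reconcile_schedule) is already established, so O(issue_refund).
Applying K to premise 9 (O(issue_refund ⊃ ¬ping_server)) and O(issue_refund) yields O(¬ping_server).
Premises 4, 7, 8 do not contribute to this derivation.
Hence ¬ping_server is obligatory.

Obligatory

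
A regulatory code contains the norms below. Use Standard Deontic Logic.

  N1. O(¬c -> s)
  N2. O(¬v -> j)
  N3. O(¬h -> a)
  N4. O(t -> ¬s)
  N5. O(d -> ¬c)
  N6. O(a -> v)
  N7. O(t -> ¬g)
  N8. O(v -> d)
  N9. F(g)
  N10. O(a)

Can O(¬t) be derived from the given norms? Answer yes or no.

Premise 10 states O(a) outright.
With premise 6, O(a -> v), the K-axiom yields O(v).
Applying K to premise 8 (O(v -> d)) and O(v) yields O(d).
Premise 5 is O(d -> ¬c); since O(d), deontic closure gives O(¬c).
Applying K to premise 1 (O(¬c -> s)) and O(¬c) yields O(s).
The contrapositive of premise 4 (O(t -> ¬s)) is O(s -> ¬t), and O(s) is already established, so O(¬t).
Premises 2, 3, 7, 9 do not contribute to this derivation.
So O(¬t) follows.

Yes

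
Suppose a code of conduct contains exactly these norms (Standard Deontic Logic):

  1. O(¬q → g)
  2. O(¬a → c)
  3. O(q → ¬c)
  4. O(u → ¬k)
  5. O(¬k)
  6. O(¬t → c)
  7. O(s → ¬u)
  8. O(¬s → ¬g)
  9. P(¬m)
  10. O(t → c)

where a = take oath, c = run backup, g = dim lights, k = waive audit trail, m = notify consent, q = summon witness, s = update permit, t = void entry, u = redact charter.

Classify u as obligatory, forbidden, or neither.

Premises 10 and 6 cover both cases: O(t → c) and O(¬t → c). Since t ∨ ¬t is a tautology, O(c) follows.
Premise 3, O(q → ¬c), contraposes to O(c → ¬q); with O(c) we get O(¬q).
Premise 1 is O(¬q → g); since O(¬q), deontic closure gives O(g).
Premise 8 is O(¬s → ¬g); contrapositively O(g → s). Since O(g) holds, K gives O(s).
From O(s) and premise 7, O(s → ¬u), we obtain O(¬u).
Premises 2, 4, 5, 9 do not contribute to this derivation.
Thus O(¬u), which is F(u): u is forbidden.

Forbidden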